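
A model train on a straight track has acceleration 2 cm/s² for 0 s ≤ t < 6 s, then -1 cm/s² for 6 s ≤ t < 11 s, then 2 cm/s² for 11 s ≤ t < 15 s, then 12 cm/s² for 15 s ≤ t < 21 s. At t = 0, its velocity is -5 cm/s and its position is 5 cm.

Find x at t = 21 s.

333.5 cm

On each constant-a segment, Δv = aΔt and Δx = v₀Δt + ½aΔt²; chain segment to segment.
0–6 s: v starts -5 cm/s; Δx = -5·6 + ½·2·6² = 6 cm; v ends 7 cm/s.
6–11 s: v starts 7 cm/s; Δx = 7·5 + ½·-1·5² = 22.5 cm; v ends 2 cm/s.
11–15 s: v starts 2 cm/s; Δx = 2·4 + ½·2·4² = 24 cm; v ends 10 cm/s.
15–21 s: v starts 10 cm/s; Δx = 10·6 + ½·12·6² = 276 cm; v ends 82 cm/s.
x(21) = 5 + Σ Δx = 333.5 cm.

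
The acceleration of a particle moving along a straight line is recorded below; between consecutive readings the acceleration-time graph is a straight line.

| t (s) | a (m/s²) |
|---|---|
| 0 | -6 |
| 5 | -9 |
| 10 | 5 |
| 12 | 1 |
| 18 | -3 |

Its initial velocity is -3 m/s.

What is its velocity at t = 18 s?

-50.5 m/s

Δv equals the area under the a-t graph; then v = v₀ + Δv.
0–5 s: ½(-6 + -9)(5) = -37.5 m/s
5–10 s: ½(-9 + 5)(5) = -10 m/s
10–12 s: ½(5 + 1)(2) = 6 m/s
12–18 s: ½(1 + -3)(6) = -6 m/s
Δv = -47.5 m/s, so v(18) = -3 + (-47.5) = -50.5 m/s.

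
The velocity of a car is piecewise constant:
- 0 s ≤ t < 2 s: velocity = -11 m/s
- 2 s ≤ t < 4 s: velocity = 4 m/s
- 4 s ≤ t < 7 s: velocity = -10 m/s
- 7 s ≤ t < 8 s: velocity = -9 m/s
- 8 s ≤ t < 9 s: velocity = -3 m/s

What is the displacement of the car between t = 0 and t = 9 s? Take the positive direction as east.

-56 m

Net displacement equals the area under the velocity-time graph (areas below the axis count negative).
0–2 s: -11 × 2 = -22 m
2–4 s: 4 × 2 = 8 m
4–7 s: -10 × 3 = -30 m
7–8 s: -9 × 1 = -9 m
8–9 s: -3 × 1 = -3 m
Net displacement = -56 m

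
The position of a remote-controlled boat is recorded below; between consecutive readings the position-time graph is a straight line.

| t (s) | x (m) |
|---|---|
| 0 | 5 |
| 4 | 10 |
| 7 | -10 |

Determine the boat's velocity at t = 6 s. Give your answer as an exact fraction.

Velocity is the slope of the x-t graph on 4–7 s: (-10 − 10)/(7 − 4) = -20/3 m/s.

-20/3 m/s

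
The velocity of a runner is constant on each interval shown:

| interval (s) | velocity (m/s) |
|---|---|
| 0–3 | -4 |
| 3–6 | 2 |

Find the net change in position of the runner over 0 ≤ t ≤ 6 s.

-6 m

Displacement is the signed area under the v-t curve.
0–3 s: -4 × 3 = -12 m
3–6 s: 2 × 3 = 6 m
Net displacement = -6 m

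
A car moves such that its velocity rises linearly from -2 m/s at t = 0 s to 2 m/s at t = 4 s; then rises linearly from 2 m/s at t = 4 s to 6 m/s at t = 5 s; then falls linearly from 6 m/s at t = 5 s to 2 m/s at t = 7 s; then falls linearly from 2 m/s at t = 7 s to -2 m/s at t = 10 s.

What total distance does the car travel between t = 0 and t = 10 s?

Total distance travelled is ∫|v| dt — sum the magnitudes of each area piece.
0–4 s: v = 0 at t = 2 s; triangle areas 2 + 2 = 4 m
4–5 s: |½(2 + 6)(1)| = 4 m
5–7 s: |½(6 + 2)(2)| = 8 m
7–10 s: v = 0 at t = 8.5 s; triangle areas 1.5 + 1.5 = 3 m
Total distance = 19 m

19 m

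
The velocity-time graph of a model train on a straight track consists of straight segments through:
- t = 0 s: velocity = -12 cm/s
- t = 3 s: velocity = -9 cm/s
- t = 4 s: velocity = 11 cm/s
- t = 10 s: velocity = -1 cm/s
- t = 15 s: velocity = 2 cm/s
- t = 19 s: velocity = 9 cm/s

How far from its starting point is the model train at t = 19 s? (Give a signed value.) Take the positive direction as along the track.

Displacement is the signed area under the v-t curve.
0–3 s: ½(-12 + -9)(3) = -31.5 cm
3–4 s: ½(-9 + 11)(1) = 1 cm
4–10 s: ½(11 + -1)(6) = 30 cm
10–15 s: ½(-1 + 2)(5) = 2.5 cm
15–19 s: ½(2 + 9)(4) = 22 cm
Net displacement = 24 cm

24 cm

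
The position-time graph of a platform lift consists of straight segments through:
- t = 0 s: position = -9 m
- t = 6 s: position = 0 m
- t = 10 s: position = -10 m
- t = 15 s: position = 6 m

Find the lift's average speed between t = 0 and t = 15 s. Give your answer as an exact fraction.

7/3 m/s

Average speed = (total path length)/(elapsed time); on a piecewise-linear x-t graph the path length is Σ|Δx|.
0–6 s: |Δx| = |0 − -9| = 9 m
6–10 s: |Δx| = |-10 − 0| = 10 m
10–15 s: |Δx| = |6 − -10| = 16 m
Total path = 35 m; average speed = 35/15 = 7/3 m/s.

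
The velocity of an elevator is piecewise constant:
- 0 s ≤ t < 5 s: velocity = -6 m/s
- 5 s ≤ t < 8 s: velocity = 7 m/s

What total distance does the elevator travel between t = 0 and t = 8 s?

51 m

Distance (not displacement) is the total path length: add the absolute areas under v-t.
0–5 s: |-6| × 5 = 30 m
5–8 s: |7| × 3 = 21 m
Total distance = 51 m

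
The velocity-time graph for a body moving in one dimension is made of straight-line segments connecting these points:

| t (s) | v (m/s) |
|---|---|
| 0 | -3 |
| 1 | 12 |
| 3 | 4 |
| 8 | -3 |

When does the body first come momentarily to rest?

v changes sign on 0–1 s (from -3 to 12); the graph is linear there, so v = 0 at t = 0 + (3)·(1 − 0)/(12 − -3) = 0.2 s.

t = 0.2 s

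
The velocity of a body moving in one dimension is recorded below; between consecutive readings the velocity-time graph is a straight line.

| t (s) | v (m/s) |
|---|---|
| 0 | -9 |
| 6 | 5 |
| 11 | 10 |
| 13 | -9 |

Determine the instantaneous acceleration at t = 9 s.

1 m/s²

Acceleration is the slope of the v-t graph on 6–11 s: (10 − 5)/(11 − 6) = 1 m/s².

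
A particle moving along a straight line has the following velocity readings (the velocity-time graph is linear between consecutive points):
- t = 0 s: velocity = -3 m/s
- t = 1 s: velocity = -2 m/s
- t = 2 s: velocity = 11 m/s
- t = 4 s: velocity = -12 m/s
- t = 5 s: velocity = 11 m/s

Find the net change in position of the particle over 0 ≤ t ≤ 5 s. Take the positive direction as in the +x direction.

Net displacement equals the area under the velocity-time graph (areas below the axis count negative).
0–1 s: ½(-3 + -2)(1) = -2.5 m
1–2 s: ½(-2 + 11)(1) = 4.5 m
2–4 s: ½(11 + -12)(2) = -1 m
4–5 s: ½(-12 + 11)(1) = -0.5 m
Net displacement = 0.5 m

0.5 m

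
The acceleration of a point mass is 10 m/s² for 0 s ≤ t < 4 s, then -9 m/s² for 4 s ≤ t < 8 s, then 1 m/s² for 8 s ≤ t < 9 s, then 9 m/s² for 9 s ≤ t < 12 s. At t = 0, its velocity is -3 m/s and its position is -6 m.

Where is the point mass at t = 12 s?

186 m

On each constant-a segment, Δv = aΔt and Δx = v₀Δt + ½aΔt²; chain segment to segment.
0–4 s: v starts -3 m/s; Δx = -3·4 + ½·10·4² = 68 m; v ends 37 m/s.
4–8 s: v starts 37 m/s; Δx = 37·4 + ½·-9·4² = 76 m; v ends 1 m/s.
8–9 s: v starts 1 m/s; Δx = 1·1 + ½·1·1² = 1.5 m; v ends 2 m/s.
9–12 s: v starts 2 m/s; Δx = 2·3 + ½·9·3² = 46.5 m; v ends 29 m/s.
x(12) = -6 + Σ Δx = 186 m.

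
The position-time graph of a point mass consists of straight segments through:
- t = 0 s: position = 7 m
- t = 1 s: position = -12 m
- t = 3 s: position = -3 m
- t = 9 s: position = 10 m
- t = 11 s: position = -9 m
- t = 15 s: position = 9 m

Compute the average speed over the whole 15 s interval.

5.2 m/s

Average speed = (total path length)/(elapsed time); on a piecewise-linear x-t graph the path length is Σ|Δx|.
0–1 s: |Δx| = |-12 − 7| = 19 m
1–3 s: |Δx| = |-3 − -12| = 9 m
3–9 s: |Δx| = |10 − -3| = 13 m
9–11 s: |Δx| = |-9 − 10| = 19 m
11–15 s: |Δx| = |9 − -9| = 18 m
Total path = 78 m; average speed = 78/15 = 5.2 m/s.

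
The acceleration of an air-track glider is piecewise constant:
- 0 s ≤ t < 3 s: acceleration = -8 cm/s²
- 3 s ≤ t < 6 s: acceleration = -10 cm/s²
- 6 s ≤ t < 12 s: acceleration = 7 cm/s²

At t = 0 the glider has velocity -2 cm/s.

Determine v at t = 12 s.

-14 cm/s

Δv equals the area under the a-t graph; then v = v₀ + Δv.
0–3 s: -8 × 3 = -24 cm/s
3–6 s: -10 × 3 = -30 cm/s
6–12 s: 7 × 6 = 42 cm/s
Δv = -12 cm/s, so v(12) = -2 + (-12) = -14 cm/s.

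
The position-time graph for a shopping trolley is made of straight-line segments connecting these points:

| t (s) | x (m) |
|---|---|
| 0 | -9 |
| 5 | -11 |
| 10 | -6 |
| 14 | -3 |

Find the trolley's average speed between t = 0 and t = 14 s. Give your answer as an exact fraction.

5/7 m/s

Average speed = (total path length)/(elapsed time); on a piecewise-linear x-t graph the path length is Σ|Δx|.
0–5 s: |Δx| = |-11 − -9| = 2 m
5–10 s: |Δx| = |-6 − -11| = 5 m
10–14 s: |Δx| = |-3 − -6| = 3 m
Total path = 10 m; average speed = 10/14 = 5/7 m/s.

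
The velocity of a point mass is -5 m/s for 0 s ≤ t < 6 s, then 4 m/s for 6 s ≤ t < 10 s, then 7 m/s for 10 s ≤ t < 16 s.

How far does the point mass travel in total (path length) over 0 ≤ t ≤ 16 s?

Total distance travelled is ∫|v| dt — sum the magnitudes of each area piece.
0–6 s: |-5| × 6 = 30 m
6–10 s: |4| × 4 = 16 m
10–16 s: |7| × 6 = 42 m
Total distance = 88 m

88 m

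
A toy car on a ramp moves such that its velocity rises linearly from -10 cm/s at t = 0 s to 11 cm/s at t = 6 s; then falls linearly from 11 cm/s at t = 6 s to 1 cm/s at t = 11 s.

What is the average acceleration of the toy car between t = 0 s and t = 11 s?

1 cm/s²

Average acceleration = Δv/Δt = (1 − -10)/(11 − 0) = 1 cm/s².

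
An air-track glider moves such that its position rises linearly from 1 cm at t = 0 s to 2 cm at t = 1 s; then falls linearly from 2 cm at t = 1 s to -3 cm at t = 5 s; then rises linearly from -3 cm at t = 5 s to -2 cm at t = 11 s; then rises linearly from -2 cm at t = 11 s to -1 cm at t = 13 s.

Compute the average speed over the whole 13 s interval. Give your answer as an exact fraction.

8/13 cm/s

Average speed = (total path length)/(elapsed time); on a piecewise-linear x-t graph the path length is Σ|Δx|.
0–1 s: |Δx| = |2 − 1| = 1 cm
1–5 s: |Δx| = |-3 − 2| = 5 cm
5–11 s: |Δx| = |-2 − -3| = 1 cm
11–13 s: |Δx| = |-1 − -2| = 1 cm
Total path = 8 cm; average speed = 8/13 = 8/13 cm/s.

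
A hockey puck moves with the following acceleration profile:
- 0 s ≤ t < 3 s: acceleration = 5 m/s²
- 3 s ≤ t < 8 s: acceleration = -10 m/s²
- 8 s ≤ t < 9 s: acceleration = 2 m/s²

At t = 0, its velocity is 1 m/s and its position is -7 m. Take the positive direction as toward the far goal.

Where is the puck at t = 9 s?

-59.5 m

On each constant-a segment, Δv = aΔt and Δx = v₀Δt + ½aΔt²; chain segment to segment.
0–3 s: v starts 1 m/s; Δx = 1·3 + ½·5·3² = 25.5 m; v ends 16 m/s.
3–8 s: v starts 16 m/s; Δx = 16·5 + ½·-10·5² = -45 m; v ends -34 m/s.
8–9 s: v starts -34 m/s; Δx = -34·1 + ½·2·1² = -33 m; v ends -32 m/s.
x(9) = -7 + Σ Δx = -59.5 m.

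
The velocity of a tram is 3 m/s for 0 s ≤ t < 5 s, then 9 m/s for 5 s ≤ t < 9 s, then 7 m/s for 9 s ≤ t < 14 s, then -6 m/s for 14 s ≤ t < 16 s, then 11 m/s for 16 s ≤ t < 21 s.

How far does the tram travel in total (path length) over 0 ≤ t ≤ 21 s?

153 m

Total distance travelled is ∫|v| dt — sum the magnitudes of each area piece.
0–5 s: |3| × 5 = 15 m
5–9 s: |9| × 4 = 36 m
9–14 s: |7| × 5 = 35 m
14–16 s: |-6| × 2 = 12 m
16–21 s: |11| × 5 = 55 m
Total distance = 153 m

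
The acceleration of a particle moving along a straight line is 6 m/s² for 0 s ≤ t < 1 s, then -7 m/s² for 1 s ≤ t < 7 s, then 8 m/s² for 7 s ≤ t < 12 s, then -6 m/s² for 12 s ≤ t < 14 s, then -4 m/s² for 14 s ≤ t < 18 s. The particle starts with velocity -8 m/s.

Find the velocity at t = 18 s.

-32 m/s

Δv equals the area under the a-t graph; then v = v₀ + Δv.
0–1 s: 6 × 1 = 6 m/s
1–7 s: -7 × 6 = -42 m/s
7–12 s: 8 × 5 = 40 m/s
12–14 s: -6 × 2 = -12 m/s
14–18 s: -4 × 4 = -16 m/s
Δv = -24 m/s, so v(18) = -8 + (-24) = -32 m/s.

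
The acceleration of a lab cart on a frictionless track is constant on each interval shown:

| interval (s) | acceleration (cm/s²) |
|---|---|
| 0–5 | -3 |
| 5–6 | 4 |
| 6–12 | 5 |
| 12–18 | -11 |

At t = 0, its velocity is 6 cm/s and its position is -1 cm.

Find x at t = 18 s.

-3.5 cm

On each constant-a segment, Δv = aΔt and Δx = v₀Δt + ½aΔt²; chain segment to segment.
0–5 s: v starts 6 cm/s; Δx = 6·5 + ½·-3·5² = -7.5 cm; v ends -9 cm/s.
5–6 s: v starts -9 cm/s; Δx = -9·1 + ½·4·1² = -7 cm; v ends -5 cm/s.
6–12 s: v starts -5 cm/s; Δx = -5·6 + ½·5·6² = 60 cm; v ends 25 cm/s.
12–18 s: v starts 25 cm/s; Δx = 25·6 + ½·-11·6² = -48 cm; v ends -41 cm/s.
x(18) = -1 + Σ Δx = -3.5 cm.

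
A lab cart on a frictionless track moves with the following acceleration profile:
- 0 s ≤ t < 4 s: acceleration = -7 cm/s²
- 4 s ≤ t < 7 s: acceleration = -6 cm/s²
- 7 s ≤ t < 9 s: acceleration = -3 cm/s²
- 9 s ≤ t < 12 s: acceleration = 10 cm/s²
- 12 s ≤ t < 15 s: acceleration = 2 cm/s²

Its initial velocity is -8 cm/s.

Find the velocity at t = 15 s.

Δv equals the area under the a-t graph; then v = v₀ + Δv.
0–4 s: -7 × 4 = -28 cm/s
4–7 s: -6 × 3 = -18 cm/s
7–9 s: -3 × 2 = -6 cm/s
9–12 s: 10 × 3 = 30 cm/s
12–15 s: 2 × 3 = 6 cm/s
Δv = -16 cm/s, so v(15) = -8 + (-16) = -24 cm/s.

-24 cm/s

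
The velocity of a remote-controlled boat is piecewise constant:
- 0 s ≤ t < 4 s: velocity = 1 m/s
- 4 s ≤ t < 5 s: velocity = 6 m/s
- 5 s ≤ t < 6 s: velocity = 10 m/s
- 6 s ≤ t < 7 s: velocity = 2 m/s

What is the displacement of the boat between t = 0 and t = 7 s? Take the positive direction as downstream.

Displacement is the signed area under the v-t curve.
0–4 s: 1 × 4 = 4 m
4–5 s: 6 × 1 = 6 m
5–6 s: 10 × 1 = 10 m
6–7 s: 2 × 1 = 2 m
Net displacement = 22 m

22 m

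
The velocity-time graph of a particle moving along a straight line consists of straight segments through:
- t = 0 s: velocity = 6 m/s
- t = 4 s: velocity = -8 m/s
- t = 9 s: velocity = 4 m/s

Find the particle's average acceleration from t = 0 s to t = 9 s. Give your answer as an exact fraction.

-2/9 m/s²

Average acceleration = Δv/Δt = (4 − 6)/(9 − 0) = -2/9 m/s².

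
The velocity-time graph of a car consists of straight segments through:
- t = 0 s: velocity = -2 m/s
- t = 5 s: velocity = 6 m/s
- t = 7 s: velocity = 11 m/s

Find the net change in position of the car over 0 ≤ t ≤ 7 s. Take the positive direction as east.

Net displacement equals the area under the velocity-time graph (areas below the axis count negative).
0–5 s: ½(-2 + 6)(5) = 10 m
5–7 s: ½(6 + 11)(2) = 17 m
Net displacement = 27 m

27 m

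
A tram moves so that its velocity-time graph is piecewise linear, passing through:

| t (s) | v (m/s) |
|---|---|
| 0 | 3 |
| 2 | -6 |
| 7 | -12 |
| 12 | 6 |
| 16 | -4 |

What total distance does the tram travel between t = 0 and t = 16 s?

85.4 m

Total distance travelled is ∫|v| dt — sum the magnitudes of each area piece.
0–2 s: v = 0 at t = 2/3 s; triangle areas 1 + 4 = 5 m
2–7 s: |½(-6 + -12)(5)| = 45 m
7–12 s: v = 0 at t = 31/3 s; triangle areas 20 + 5 = 25 m
12–16 s: v = 0 at t = 14.4 s; triangle areas 7.2 + 3.2 = 10.4 m
Total distance = 85.4 m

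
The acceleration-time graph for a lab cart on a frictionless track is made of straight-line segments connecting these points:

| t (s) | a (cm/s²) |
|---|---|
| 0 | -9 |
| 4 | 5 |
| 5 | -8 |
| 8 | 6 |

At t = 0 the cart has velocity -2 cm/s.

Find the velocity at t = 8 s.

-14.5 cm/s

Δv equals the area under the a-t graph; then v = v₀ + Δv.
0–4 s: ½(-9 + 5)(4) = -8 cm/s
4–5 s: ½(5 + -8)(1) = -1.5 cm/s
5–8 s: ½(-8 + 6)(3) = -3 cm/s
Δv = -12.5 cm/s, so v(8) = -2 + (-12.5) = -14.5 cm/s.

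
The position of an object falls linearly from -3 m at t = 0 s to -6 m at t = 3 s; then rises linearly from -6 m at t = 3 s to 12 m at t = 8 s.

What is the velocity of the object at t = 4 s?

Velocity is the slope of the x-t graph on 3–8 s: (12 − -6)/(8 − 3) = 3.6 m/s.

3.6 m/s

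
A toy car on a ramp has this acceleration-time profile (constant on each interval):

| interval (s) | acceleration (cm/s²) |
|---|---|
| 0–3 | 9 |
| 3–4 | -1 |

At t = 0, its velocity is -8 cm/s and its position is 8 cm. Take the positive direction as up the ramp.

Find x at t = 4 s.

43 cm

On each constant-a segment, Δv = aΔt and Δx = v₀Δt + ½aΔt²; chain segment to segment.
0–3 s: v starts -8 cm/s; Δx = -8·3 + ½·9·3² = 16.5 cm; v ends 19 cm/s.
3–4 s: v starts 19 cm/s; Δx = 19·1 + ½·-1·1² = 18.5 cm; v ends 18 cm/s.
x(4) = 8 + Σ Δx = 43 cm.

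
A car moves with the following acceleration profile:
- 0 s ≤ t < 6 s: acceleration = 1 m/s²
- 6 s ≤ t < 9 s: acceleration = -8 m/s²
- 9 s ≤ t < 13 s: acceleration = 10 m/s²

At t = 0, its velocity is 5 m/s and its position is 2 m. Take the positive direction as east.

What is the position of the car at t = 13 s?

75 m

On each constant-a segment, Δv = aΔt and Δx = v₀Δt + ½aΔt²; chain segment to segment.
0–6 s: v starts 5 m/s; Δx = 5·6 + ½·1·6² = 48 m; v ends 11 m/s.
6–9 s: v starts 11 m/s; Δx = 11·3 + ½·-8·3² = -3 m; v ends -13 m/s.
9–13 s: v starts -13 m/s; Δx = -13·4 + ½·10·4² = 28 m; v ends 27 m/s.
x(13) = 2 + Σ Δx = 75 m.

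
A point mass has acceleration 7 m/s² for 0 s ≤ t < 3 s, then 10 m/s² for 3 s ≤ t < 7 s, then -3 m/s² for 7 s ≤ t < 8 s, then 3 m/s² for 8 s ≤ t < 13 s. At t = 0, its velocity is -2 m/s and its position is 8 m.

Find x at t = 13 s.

On each constant-a segment, Δv = aΔt and Δx = v₀Δt + ½aΔt²; chain segment to segment.
0–3 s: v starts -2 m/s; Δx = -2·3 + ½·7·3² = 25.5 m; v ends 19 m/s.
3–7 s: v starts 19 m/s; Δx = 19·4 + ½·10·4² = 156 m; v ends 59 m/s.
7–8 s: v starts 59 m/s; Δx = 59·1 + ½·-3·1² = 57.5 m; v ends 56 m/s.
8–13 s: v starts 56 m/s; Δx = 56·5 + ½·3·5² = 317.5 m; v ends 71 m/s.
x(13) = 8 + Σ Δx = 564.5 m.

564.5 m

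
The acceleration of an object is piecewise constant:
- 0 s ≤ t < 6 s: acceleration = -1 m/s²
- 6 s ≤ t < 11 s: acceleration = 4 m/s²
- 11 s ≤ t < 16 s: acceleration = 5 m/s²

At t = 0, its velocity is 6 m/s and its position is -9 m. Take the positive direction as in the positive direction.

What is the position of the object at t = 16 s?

On each constant-a segment, Δv = aΔt and Δx = v₀Δt + ½aΔt²; chain segment to segment.
0–6 s: v starts 6 m/s; Δx = 6·6 + ½·-1·6² = 18 m; v ends 0 m/s.
6–11 s: v starts 0 m/s; Δx = 0·5 + ½·4·5² = 50 m; v ends 20 m/s.
11–16 s: v starts 20 m/s; Δx = 20·5 + ½·5·5² = 162.5 m; v ends 45 m/s.
x(16) = -9 + Σ Δx = 221.5 m.

221.5 m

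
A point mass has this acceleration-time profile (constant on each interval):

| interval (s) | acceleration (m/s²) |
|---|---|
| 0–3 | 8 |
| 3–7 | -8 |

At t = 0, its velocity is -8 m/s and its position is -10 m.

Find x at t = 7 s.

2 m

On each constant-a segment, Δv = aΔt and Δx = v₀Δt + ½aΔt²; chain segment to segment.
0–3 s: v starts -8 m/s; Δx = -8·3 + ½·8·3² = 12 m; v ends 16 m/s.
3–7 s: v starts 16 m/s; Δx = 16·4 + ½·-8·4² = 0 m; v ends -16 m/s.
x(7) = -10 + Σ Δx = 2 m.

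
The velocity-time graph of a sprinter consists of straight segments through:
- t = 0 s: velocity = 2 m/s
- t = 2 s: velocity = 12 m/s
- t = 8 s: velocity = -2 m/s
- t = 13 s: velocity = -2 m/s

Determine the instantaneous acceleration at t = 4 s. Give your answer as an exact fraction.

-7/3 m/s²

Acceleration is the slope of the v-t graph on 2–8 s: (-2 − 12)/(8 − 2) = -7/3 m/s².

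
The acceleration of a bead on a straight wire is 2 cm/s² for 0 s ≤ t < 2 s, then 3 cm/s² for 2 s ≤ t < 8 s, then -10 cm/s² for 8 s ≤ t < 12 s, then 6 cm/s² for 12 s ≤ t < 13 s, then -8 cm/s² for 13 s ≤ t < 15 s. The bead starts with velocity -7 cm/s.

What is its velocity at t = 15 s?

Δv equals the area under the a-t graph; then v = v₀ + Δv.
0–2 s: 2 × 2 = 4 cm/s
2–8 s: 3 × 6 = 18 cm/s
8–12 s: -10 × 4 = -40 cm/s
12–13 s: 6 × 1 = 6 cm/s
13–15 s: -8 × 2 = -16 cm/s
Δv = -28 cm/s, so v(15) = -7 + (-28) = -35 cm/s.

-35 cm/s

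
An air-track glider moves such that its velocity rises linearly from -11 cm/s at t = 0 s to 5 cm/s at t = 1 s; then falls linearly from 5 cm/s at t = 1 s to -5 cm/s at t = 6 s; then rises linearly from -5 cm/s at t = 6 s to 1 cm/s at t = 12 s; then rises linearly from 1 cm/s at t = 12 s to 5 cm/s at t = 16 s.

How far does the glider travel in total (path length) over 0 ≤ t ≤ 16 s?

42.0625 cm

Total distance travelled is ∫|v| dt — sum the magnitudes of each area piece.
0–1 s: v = 0 at t = 0.6875 s; triangle areas 3.78125 + 0.78125 = 4.5625 cm
1–6 s: v = 0 at t = 3.5 s; triangle areas 6.25 + 6.25 = 12.5 cm
6–12 s: v = 0 at t = 11 s; triangle areas 12.5 + 0.5 = 13 cm
12–16 s: |½(1 + 5)(4)| = 12 cm
Total distance = 42.0625 cm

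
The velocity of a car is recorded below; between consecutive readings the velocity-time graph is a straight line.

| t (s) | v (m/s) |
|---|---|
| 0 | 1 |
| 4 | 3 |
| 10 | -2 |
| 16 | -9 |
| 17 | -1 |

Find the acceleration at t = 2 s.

0.5 m/s²

Acceleration is the slope of the v-t graph on 0–4 s: (3 − 1)/(4 − 0) = 0.5 m/s².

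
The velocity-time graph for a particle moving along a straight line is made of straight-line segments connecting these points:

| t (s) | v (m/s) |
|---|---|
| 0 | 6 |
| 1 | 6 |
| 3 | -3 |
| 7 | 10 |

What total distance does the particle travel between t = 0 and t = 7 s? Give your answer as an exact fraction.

361/13 m

Total distance travelled is ∫|v| dt — sum the magnitudes of each area piece.
0–1 s: |6| × 1 = 6 m
1–3 s: v = 0 at t = 7/3 s; triangle areas 4 + 1 = 5 m
3–7 s: v = 0 at t = 51/13 s; triangle areas 18/13 + 200/13 = 218/13 m
Total distance = 361/13 m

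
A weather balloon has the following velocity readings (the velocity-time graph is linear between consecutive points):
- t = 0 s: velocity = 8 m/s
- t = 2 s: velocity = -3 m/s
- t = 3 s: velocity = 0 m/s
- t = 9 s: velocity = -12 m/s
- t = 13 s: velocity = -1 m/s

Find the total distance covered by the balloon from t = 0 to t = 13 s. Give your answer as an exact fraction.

1543/22 m

Distance (not displacement) is the total path length: add the absolute areas under v-t.
0–2 s: v = 0 at t = 16/11 s; triangle areas 64/11 + 9/11 = 73/11 m
2–3 s: |½(-3 + 0)(1)| = 1.5 m
3–9 s: |½(0 + -12)(6)| = 36 m
9–13 s: |½(-12 + -1)(4)| = 26 m
Total distance = 1543/22 m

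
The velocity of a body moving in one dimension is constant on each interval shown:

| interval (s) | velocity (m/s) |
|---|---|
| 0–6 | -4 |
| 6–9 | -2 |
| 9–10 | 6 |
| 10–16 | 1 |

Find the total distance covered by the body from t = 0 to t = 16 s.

42 m

Total distance travelled is ∫|v| dt — sum the magnitudes of each area piece.
0–6 s: |-4| × 6 = 24 m
6–9 s: |-2| × 3 = 6 m
9–10 s: |6| × 1 = 6 m
10–16 s: |1| × 6 = 6 m
Total distance = 42 m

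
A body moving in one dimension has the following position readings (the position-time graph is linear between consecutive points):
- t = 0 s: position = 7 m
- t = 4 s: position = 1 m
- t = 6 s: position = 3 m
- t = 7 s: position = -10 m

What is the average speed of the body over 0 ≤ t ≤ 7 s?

3 m/s

Average speed = (total path length)/(elapsed time); on a piecewise-linear x-t graph the path length is Σ|Δx|.
0–4 s: |Δx| = |1 − 7| = 6 m
4–6 s: |Δx| = |3 − 1| = 2 m
6–7 s: |Δx| = |-10 − 3| = 13 m
Total path = 21 m; average speed = 21/7 = 3 m/s.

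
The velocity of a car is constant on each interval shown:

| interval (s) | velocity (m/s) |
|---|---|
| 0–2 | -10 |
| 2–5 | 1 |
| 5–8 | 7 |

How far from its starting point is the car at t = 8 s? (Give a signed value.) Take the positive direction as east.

4 m

Displacement is the signed area under the v-t curve.
0–2 s: -10 × 2 = -20 m
2–5 s: 1 × 3 = 3 m
5–8 s: 7 × 3 = 21 m
Net displacement = 4 m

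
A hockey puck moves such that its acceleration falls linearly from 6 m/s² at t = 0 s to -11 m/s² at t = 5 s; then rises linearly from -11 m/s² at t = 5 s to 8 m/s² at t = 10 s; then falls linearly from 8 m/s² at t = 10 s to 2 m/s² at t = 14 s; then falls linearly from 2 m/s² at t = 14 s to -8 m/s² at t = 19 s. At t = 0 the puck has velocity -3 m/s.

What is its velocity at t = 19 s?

-18 m/s

Δv equals the area under the a-t graph; then v = v₀ + Δv.
0–5 s: ½(6 + -11)(5) = -12.5 m/s
5–10 s: ½(-11 + 8)(5) = -7.5 m/s
10–14 s: ½(8 + 2)(4) = 20 m/s
14–19 s: ½(2 + -8)(5) = -15 m/s
Δv = -15 m/s, so v(19) = -3 + (-15) = -18 m/s.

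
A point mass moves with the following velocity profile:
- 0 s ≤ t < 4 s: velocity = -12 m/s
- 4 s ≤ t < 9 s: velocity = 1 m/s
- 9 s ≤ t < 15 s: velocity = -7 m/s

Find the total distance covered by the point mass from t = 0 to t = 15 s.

95 m

Total distance travelled is ∫|v| dt — sum the magnitudes of each area piece.
0–4 s: |-12| × 4 = 48 m
4–9 s: |1| × 5 = 5 m
9–15 s: |-7| × 6 = 42 m
Total distance = 95 m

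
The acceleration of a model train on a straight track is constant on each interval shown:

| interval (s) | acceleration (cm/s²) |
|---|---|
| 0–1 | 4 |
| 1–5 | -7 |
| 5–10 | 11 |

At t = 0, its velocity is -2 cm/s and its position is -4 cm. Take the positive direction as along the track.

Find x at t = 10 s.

On each constant-a segment, Δv = aΔt and Δx = v₀Δt + ½aΔt²; chain segment to segment.
0–1 s: v starts -2 cm/s; Δx = -2·1 + ½·4·1² = 0 cm; v ends 2 cm/s.
1–5 s: v starts 2 cm/s; Δx = 2·4 + ½·-7·4² = -48 cm; v ends -26 cm/s.
5–10 s: v starts -26 cm/s; Δx = -26·5 + ½·11·5² = 7.5 cm; v ends 29 cm/s.
x(10) = -4 + Σ Δx = -44.5 cm.

-44.5 cm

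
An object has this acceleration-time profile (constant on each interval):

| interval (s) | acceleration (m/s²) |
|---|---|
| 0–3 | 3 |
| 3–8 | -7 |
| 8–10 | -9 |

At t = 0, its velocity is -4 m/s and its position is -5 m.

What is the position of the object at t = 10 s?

On each constant-a segment, Δv = aΔt and Δx = v₀Δt + ½aΔt²; chain segment to segment.
0–3 s: v starts -4 m/s; Δx = -4·3 + ½·3·3² = 1.5 m; v ends 5 m/s.
3–8 s: v starts 5 m/s; Δx = 5·5 + ½·-7·5² = -62.5 m; v ends -30 m/s.
8–10 s: v starts -30 m/s; Δx = -30·2 + ½·-9·2² = -78 m; v ends -48 m/s.
x(10) = -5 + Σ Δx = -144 m.

-144 m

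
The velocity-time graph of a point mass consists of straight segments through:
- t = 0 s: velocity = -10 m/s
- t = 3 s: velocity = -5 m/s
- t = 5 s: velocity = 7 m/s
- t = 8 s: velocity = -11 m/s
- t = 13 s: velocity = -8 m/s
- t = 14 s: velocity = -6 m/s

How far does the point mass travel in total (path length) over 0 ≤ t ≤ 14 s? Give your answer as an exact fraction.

292/3 m

Total distance travelled is ∫|v| dt — sum the magnitudes of each area piece.
0–3 s: |½(-10 + -5)(3)| = 22.5 m
3–5 s: v = 0 at t = 23/6 s; triangle areas 25/12 + 49/12 = 37/6 m
5–8 s: v = 0 at t = 37/6 s; triangle areas 49/12 + 121/12 = 85/6 m
8–13 s: |½(-11 + -8)(5)| = 47.5 m
13–14 s: |½(-8 + -6)(1)| = 7 m
Total distance = 292/3 m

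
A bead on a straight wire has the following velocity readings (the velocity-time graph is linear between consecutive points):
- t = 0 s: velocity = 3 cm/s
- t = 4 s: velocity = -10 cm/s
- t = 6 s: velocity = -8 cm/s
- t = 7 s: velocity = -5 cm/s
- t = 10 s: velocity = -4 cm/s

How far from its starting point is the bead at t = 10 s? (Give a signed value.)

Net displacement equals the area under the velocity-time graph (areas below the axis count negative).
0–4 s: ½(3 + -10)(4) = -14 cm
4–6 s: ½(-10 + -8)(2) = -18 cm
6–7 s: ½(-8 + -5)(1) = -6.5 cm
7–10 s: ½(-5 + -4)(3) = -13.5 cm
Net displacement = -52 cm

-52 cm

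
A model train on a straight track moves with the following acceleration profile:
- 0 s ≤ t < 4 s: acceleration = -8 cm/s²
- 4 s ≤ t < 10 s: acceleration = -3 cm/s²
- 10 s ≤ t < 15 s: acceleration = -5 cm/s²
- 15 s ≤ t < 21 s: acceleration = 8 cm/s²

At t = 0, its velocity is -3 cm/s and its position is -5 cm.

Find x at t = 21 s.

On each constant-a segment, Δv = aΔt and Δx = v₀Δt + ½aΔt²; chain segment to segment.
0–4 s: v starts -3 cm/s; Δx = -3·4 + ½·-8·4² = -76 cm; v ends -35 cm/s.
4–10 s: v starts -35 cm/s; Δx = -35·6 + ½·-3·6² = -264 cm; v ends -53 cm/s.
10–15 s: v starts -53 cm/s; Δx = -53·5 + ½·-5·5² = -327.5 cm; v ends -78 cm/s.
15–21 s: v starts -78 cm/s; Δx = -78·6 + ½·8·6² = -324 cm; v ends -30 cm/s.
x(21) = -5 + Σ Δx = -996.5 cm.

-996.5 cm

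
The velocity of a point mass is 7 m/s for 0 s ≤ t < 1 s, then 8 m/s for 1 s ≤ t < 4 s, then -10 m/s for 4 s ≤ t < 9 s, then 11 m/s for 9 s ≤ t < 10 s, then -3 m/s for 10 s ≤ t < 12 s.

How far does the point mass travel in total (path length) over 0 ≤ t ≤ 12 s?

98 m

Total distance travelled is ∫|v| dt — sum the magnitudes of each area piece.
0–1 s: |7| × 1 = 7 m
1–4 s: |8| × 3 = 24 m
4–9 s: |-10| × 5 = 50 m
9–10 s: |11| × 1 = 11 m
10–12 s: |-3| × 2 = 6 m
Total distance = 98 m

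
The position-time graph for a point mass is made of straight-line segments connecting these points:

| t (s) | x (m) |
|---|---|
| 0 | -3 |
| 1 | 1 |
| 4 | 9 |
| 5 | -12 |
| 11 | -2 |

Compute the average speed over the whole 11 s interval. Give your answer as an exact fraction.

Average speed = (total path length)/(elapsed time); on a piecewise-linear x-t graph the path length is Σ|Δx|.
0–1 s: |Δx| = |1 − -3| = 4 m
1–4 s: |Δx| = |9 − 1| = 8 m
4–5 s: |Δx| = |-12 − 9| = 21 m
5–11 s: |Δx| = |-2 − -12| = 10 m
Total path = 43 m; average speed = 43/11 = 43/11 m/s.

43/11 m/s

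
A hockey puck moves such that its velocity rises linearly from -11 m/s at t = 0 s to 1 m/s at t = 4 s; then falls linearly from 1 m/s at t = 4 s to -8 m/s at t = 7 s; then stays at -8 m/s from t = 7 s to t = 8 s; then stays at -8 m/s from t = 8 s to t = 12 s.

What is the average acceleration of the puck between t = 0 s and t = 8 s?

Average acceleration = Δv/Δt = (-8 − -11)/(8 − 0) = 0.375 m/s².

0.375 m/s²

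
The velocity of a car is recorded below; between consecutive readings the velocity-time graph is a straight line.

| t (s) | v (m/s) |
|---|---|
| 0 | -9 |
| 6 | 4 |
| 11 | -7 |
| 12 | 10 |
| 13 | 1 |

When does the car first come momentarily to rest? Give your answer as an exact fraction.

v changes sign on 0–6 s (from -9 to 4); the graph is linear there, so v = 0 at t = 0 + (9)·(6 − 0)/(4 − -9) = 54/13 s.

t = 54/13 s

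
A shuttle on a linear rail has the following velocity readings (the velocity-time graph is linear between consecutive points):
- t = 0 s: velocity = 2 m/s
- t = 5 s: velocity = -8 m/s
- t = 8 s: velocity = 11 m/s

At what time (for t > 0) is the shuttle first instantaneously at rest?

t = 1 s

v changes sign on 0–5 s (from 2 to -8); the graph is linear there, so v = 0 at t = 0 + (-2)·(5 − 0)/(-8 − 2) = 1 s.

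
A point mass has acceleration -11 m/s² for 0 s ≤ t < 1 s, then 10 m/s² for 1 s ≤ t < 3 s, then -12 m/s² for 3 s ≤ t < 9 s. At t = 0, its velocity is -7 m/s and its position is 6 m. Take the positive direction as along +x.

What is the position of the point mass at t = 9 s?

-226.5 m

On each constant-a segment, Δv = aΔt and Δx = v₀Δt + ½aΔt²; chain segment to segment.
0–1 s: v starts -7 m/s; Δx = -7·1 + ½·-11·1² = -12.5 m; v ends -18 m/s.
1–3 s: v starts -18 m/s; Δx = -18·2 + ½·10·2² = -16 m; v ends 2 m/s.
3–9 s: v starts 2 m/s; Δx = 2·6 + ½·-12·6² = -204 m; v ends -70 m/s.
x(9) = 6 + Σ Δx = -226.5 m.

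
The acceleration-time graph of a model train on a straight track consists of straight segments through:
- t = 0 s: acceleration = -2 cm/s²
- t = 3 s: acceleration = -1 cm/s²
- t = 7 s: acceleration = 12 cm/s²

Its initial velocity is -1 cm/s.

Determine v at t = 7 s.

16.5 cm/s

Δv equals the area under the a-t graph; then v = v₀ + Δv.
0–3 s: ½(-2 + -1)(3) = -4.5 cm/s
3–7 s: ½(-1 + 12)(4) = 22 cm/s
Δv = 17.5 cm/s, so v(7) = -1 + (17.5) = 16.5 cm/s.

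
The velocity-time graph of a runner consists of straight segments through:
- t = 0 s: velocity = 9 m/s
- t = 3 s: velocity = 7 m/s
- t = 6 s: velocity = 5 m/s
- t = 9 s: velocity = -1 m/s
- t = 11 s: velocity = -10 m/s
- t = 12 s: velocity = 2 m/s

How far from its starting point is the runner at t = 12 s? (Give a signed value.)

33 m

Displacement is the signed area under the v-t curve.
0–3 s: ½(9 + 7)(3) = 24 m
3–6 s: ½(7 + 5)(3) = 18 m
6–9 s: ½(5 + -1)(3) = 6 m
9–11 s: ½(-1 + -10)(2) = -11 m
11–12 s: ½(-10 + 2)(1) = -4 m
Net displacement = 33 m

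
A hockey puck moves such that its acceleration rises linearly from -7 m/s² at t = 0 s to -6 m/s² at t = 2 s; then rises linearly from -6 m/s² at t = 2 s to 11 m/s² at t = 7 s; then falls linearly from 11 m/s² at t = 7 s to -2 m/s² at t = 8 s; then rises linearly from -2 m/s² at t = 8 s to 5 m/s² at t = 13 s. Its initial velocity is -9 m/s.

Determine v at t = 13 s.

2.5 m/s

Δv equals the area under the a-t graph; then v = v₀ + Δv.
0–2 s: ½(-7 + -6)(2) = -13 m/s
2–7 s: ½(-6 + 11)(5) = 12.5 m/s
7–8 s: ½(11 + -2)(1) = 4.5 m/s
8–13 s: ½(-2 + 5)(5) = 7.5 m/s
Δv = 11.5 m/s, so v(13) = -9 + (11.5) = 2.5 m/s.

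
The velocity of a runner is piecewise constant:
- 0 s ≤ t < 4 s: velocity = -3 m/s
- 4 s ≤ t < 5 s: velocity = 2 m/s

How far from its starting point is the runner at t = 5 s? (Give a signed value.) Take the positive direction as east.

-10 m

Displacement is the signed area under the v-t curve.
0–4 s: -3 × 4 = -12 m
4–5 s: 2 × 1 = 2 m
Net displacement = -10 m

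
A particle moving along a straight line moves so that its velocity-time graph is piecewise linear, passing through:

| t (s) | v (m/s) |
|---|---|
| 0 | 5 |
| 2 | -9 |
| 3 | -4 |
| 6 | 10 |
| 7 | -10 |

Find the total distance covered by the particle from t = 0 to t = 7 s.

31.5 m

Distance (not displacement) is the total path length: add the absolute areas under v-t.
0–2 s: v = 0 at t = 5/7 s; triangle areas 25/14 + 81/14 = 53/7 m
2–3 s: |½(-9 + -4)(1)| = 6.5 m
3–6 s: v = 0 at t = 27/7 s; triangle areas 12/7 + 75/7 = 87/7 m
6–7 s: v = 0 at t = 6.5 s; triangle areas 2.5 + 2.5 = 5 m
Total distance = 31.5 m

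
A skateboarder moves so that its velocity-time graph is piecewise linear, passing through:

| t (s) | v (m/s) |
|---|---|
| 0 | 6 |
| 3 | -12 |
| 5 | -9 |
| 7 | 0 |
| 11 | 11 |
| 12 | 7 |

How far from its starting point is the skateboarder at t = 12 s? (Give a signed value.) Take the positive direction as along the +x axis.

-8 m

Displacement is the signed area under the v-t curve.
0–3 s: ½(6 + -12)(3) = -9 m
3–5 s: ½(-12 + -9)(2) = -21 m
5–7 s: ½(-9 + 0)(2) = -9 m
7–11 s: ½(0 + 11)(4) = 22 m
11–12 s: ½(11 + 7)(1) = 9 m
Net displacement = -8 m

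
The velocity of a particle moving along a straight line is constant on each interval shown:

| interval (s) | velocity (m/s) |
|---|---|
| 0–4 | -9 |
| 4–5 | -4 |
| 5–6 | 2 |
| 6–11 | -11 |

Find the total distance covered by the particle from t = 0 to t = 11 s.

Distance (not displacement) is the total path length: add the absolute areas under v-t.
0–4 s: |-9| × 4 = 36 m
4–5 s: |-4| × 1 = 4 m
5–6 s: |2| × 1 = 2 m
6–11 s: |-11| × 5 = 55 m
Total distance = 97 m

97 m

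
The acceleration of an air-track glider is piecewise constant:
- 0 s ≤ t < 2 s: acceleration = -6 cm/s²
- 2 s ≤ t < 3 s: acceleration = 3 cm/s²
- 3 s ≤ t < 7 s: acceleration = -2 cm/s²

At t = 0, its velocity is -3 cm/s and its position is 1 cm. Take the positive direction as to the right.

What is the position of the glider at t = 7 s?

On each constant-a segment, Δv = aΔt and Δx = v₀Δt + ½aΔt²; chain segment to segment.
0–2 s: v starts -3 cm/s; Δx = -3·2 + ½·-6·2² = -18 cm; v ends -15 cm/s.
2–3 s: v starts -15 cm/s; Δx = -15·1 + ½·3·1² = -13.5 cm; v ends -12 cm/s.
3–7 s: v starts -12 cm/s; Δx = -12·4 + ½·-2·4² = -64 cm; v ends -20 cm/s.
x(7) = 1 + Σ Δx = -94.5 cm.

-94.5 cm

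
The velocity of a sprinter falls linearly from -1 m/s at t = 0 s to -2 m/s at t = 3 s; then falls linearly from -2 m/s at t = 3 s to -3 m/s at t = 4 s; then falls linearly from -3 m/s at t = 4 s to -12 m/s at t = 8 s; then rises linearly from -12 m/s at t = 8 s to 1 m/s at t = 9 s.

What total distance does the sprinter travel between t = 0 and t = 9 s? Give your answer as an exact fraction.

Distance (not displacement) is the total path length: add the absolute areas under v-t.
0–3 s: |½(-1 + -2)(3)| = 4.5 m
3–4 s: |½(-2 + -3)(1)| = 2.5 m
4–8 s: |½(-3 + -12)(4)| = 30 m
8–9 s: v = 0 at t = 116/13 s; triangle areas 72/13 + 1/26 = 145/26 m
Total distance = 1107/26 m

1107/26 m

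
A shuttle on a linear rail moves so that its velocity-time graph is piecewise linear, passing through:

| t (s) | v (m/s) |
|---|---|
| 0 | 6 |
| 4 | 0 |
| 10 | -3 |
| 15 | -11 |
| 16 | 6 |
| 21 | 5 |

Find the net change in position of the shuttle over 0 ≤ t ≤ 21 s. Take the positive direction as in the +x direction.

-7 m

Net displacement equals the area under the velocity-time graph (areas below the axis count negative).
0–4 s: ½(6 + 0)(4) = 12 m
4–10 s: ½(0 + -3)(6) = -9 m
10–15 s: ½(-3 + -11)(5) = -35 m
15–16 s: ½(-11 + 6)(1) = -2.5 m
16–21 s: ½(6 + 5)(5) = 27.5 m
Net displacement = -7 m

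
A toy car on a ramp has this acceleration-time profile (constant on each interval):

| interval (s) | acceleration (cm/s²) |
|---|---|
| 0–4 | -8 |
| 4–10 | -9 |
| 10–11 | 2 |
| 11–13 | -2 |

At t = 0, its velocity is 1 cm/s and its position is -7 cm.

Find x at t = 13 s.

On each constant-a segment, Δv = aΔt and Δx = v₀Δt + ½aΔt²; chain segment to segment.
0–4 s: v starts 1 cm/s; Δx = 1·4 + ½·-8·4² = -60 cm; v ends -31 cm/s.
4–10 s: v starts -31 cm/s; Δx = -31·6 + ½·-9·6² = -348 cm; v ends -85 cm/s.
10–11 s: v starts -85 cm/s; Δx = -85·1 + ½·2·1² = -84 cm; v ends -83 cm/s.
11–13 s: v starts -83 cm/s; Δx = -83·2 + ½·-2·2² = -170 cm; v ends -87 cm/s.
x(13) = -7 + Σ Δx = -669 cm.

-669 cm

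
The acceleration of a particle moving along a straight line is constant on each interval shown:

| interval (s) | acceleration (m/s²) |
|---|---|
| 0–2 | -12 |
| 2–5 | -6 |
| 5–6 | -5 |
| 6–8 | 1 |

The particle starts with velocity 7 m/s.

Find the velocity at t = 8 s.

-38 m/s

Δv equals the area under the a-t graph; then v = v₀ + Δv.
0–2 s: -12 × 2 = -24 m/s
2–5 s: -6 × 3 = -18 m/s
5–6 s: -5 × 1 = -5 m/s
6–8 s: 1 × 2 = 2 m/s
Δv = -45 m/s, so v(8) = 7 + (-45) = -38 m/s.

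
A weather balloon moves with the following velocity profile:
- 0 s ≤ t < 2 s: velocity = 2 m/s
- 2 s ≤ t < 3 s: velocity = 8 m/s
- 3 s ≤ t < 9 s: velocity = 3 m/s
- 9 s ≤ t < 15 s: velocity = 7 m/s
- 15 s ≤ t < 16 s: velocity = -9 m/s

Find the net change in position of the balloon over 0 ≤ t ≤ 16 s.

63 m

Net displacement equals the area under the velocity-time graph (areas below the axis count negative).
0–2 s: 2 × 2 = 4 m
2–3 s: 8 × 1 = 8 m
3–9 s: 3 × 6 = 18 m
9–15 s: 7 × 6 = 42 m
15–16 s: -9 × 1 = -9 m
Net displacement = 63 m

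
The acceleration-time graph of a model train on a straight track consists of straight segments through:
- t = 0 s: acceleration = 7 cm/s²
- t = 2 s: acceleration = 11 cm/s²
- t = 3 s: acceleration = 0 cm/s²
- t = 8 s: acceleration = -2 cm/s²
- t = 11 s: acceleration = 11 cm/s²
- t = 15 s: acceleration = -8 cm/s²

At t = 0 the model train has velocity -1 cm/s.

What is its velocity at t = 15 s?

37 cm/s

Δv equals the area under the a-t graph; then v = v₀ + Δv.
0–2 s: ½(7 + 11)(2) = 18 cm/s
2–3 s: ½(11 + 0)(1) = 5.5 cm/s
3–8 s: ½(0 + -2)(5) = -5 cm/s
8–11 s: ½(-2 + 11)(3) = 13.5 cm/s
11–15 s: ½(11 + -8)(4) = 6 cm/s
Δv = 38 cm/s, so v(15) = -1 + (38) = 37 cm/s.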